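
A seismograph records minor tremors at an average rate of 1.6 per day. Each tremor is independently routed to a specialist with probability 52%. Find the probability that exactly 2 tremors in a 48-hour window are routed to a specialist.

0.2622

Thinning: the tremors that are routed to a specialist themselves form a Poisson process with rate 0.52 × 1.6 = 0.832 per day.
Over the interval, μ = 0.832 × 2 = 1.664 (a 48-hour window = 2 days).
P(N = 2) = e^(−1.664) · 1.664^2/2! ≈ 0.2622.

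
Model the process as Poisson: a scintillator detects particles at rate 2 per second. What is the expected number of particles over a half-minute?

60

E[N] = λt = 2 × 30 = 60 (a half-minute = 30 seconds).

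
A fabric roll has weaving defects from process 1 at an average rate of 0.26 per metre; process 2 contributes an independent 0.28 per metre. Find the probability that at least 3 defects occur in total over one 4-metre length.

0.3665

Independent Poisson processes superpose: combined rate λ = 0.26 + 0.28 = 0.54 per metre.
Over the interval, μ = 0.54 × 4 = 2.16 (a 4-metre length = 4 metres).
P(N ≥ 3) = 1 − P(N ≤ 2) ≈ 0.3665.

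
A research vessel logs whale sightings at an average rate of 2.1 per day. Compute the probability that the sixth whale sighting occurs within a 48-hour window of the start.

0.2469

Over the interval, μ = 2.1 × 2 = 4.2 (a 48-hour window = 2 days).
The sixth arrival falls in the interval iff at least 6 events occur there: P(S_6 ≤ t) = P(N ≥ 6) = 1 − P(N ≤ 5) ≈ 0.2469.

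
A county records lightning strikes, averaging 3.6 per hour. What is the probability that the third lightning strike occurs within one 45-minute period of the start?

0.5064

Over the interval, μ = 3.6 × 0.75 = 2.7 (a 45-minute period = 0.75 hours).
The third arrival falls in the interval iff at least 3 events occur there: P(S_3 ≤ t) = P(N ≥ 3) = 1 − P(N ≤ 2) ≈ 0.5064.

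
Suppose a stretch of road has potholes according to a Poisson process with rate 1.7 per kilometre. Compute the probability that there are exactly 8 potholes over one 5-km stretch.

0.1375

Over the interval, μ = 1.7 × 5 = 8.5 (a 5-km stretch = 5 kilometres).
P(N = 8) = e^(−μ) μ^8/8! = e^(−8.5) · 8.5^8/40320 ≈ 0.1375.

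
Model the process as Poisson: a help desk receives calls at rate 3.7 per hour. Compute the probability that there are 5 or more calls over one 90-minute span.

Over the interval, μ = 3.7 × 1.5 = 5.55 (a 90-minute span = 1.5 hours).
P(N ≥ 5) = 1 − P(N ≤ 4) = 1 − Σ_{j=0}^{4} e^(−μ) μ^j/j! ≈ 0.6502.

0.6502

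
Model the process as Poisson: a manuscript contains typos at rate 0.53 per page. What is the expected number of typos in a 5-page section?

2.65

E[N] = λt = 0.53 × 5 = 2.65 (a 5-page section = 5 pages).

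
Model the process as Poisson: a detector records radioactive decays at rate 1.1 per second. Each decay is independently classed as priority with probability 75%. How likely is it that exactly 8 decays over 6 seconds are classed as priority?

0.0633

Thinning: the decays that are classed as priority themselves form a Poisson process with rate 0.75 × 1.1 = 0.825 per second.
Over the interval, μ = 0.825 × 6 = 4.95 (6 seconds).
P(N = 8) = e^(−4.95) · 4.95^8/8! ≈ 0.0633.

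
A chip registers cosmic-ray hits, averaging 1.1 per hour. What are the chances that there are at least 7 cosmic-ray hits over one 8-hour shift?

0.7744

Over the interval, μ = 1.1 × 8 = 8.8 (an 8-hour shift = 8 hours).
P(N ≥ 7) = 1 − P(N ≤ 6) = 1 − Σ_{j=0}^{6} e^(−μ) μ^j/j! ≈ 0.7744.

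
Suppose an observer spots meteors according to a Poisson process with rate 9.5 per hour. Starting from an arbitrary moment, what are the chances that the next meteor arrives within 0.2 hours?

0.8504

Inter-arrival times are exponential with rate λ = 9.5 per hour.
P(T ≤ 0.2) = 1 − e^(−λt) = 1 − e^(−9.5 × 0.2) = 1 − e^(−1.9) ≈ 0.8504.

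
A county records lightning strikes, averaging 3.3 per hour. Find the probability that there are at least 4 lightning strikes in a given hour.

With mean μ = 3.3 per hour,
P(N ≥ 4) = 1 − P(N ≤ 3) = 1 − Σ_{j=0}^{3} e^(−μ) μ^j/j! ≈ 0.4197.

0.4197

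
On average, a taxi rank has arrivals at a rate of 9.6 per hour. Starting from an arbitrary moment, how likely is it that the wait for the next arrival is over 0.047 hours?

0.6369

The wait for the next event is exponential with rate λ = 9.6 per hour.
P(T > 0.047) = e^(−λt) = e^(−9.6 × 0.047) = e^(−0.4512) ≈ 0.6369.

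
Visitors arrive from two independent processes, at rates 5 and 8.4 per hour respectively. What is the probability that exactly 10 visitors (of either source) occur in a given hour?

0.0779

Independent Poisson processes superpose: combined rate λ = 5 + 8.4 = 13.4 per hour.
So μ = 13.4.
P(N = 10) = e^(−13.4) · 13.4^10/10! ≈ 0.0779.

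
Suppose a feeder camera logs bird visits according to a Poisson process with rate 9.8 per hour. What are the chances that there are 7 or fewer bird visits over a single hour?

With mean μ = 9.8 per hour,
P(N ≤ 7) = Σ_{j=0}^{7} e^(−μ) μ^j/j! ≈ 0.2388.

0.2388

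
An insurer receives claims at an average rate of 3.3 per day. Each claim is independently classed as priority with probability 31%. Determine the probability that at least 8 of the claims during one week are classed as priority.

0.4253

Thinning: the claims that are classed as priority themselves form a Poisson process with rate 0.31 × 3.3 = 1.023 per day.
Over the interval, μ = 1.023 × 7 = 7.161 (a week = 7 days).
P(N ≥ 8) = 1 − P(N ≤ 7) ≈ 0.4253.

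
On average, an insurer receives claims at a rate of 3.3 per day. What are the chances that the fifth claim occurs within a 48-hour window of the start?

0.7873

Over the interval, μ = 3.3 × 2 = 6.6 (a 48-hour window = 2 days).
The fifth arrival falls in the interval iff at least 5 events occur there: P(S_5 ≤ t) = P(N ≥ 5) = 1 − P(N ≤ 4) ≈ 0.7873.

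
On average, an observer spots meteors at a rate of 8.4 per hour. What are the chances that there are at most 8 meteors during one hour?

With mean μ = 8.4 per hour,
P(N ≤ 8) = Σ_{j=0}^{8} e^(−μ) μ^j/j! ≈ 0.5369.

0.5369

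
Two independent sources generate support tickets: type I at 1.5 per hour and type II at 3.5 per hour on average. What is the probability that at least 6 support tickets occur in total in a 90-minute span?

Independent Poisson processes superpose: combined rate λ = 1.5 + 3.5 = 5 per hour.
Over the interval, μ = 5 × 1.5 = 7.5 (a 90-minute span = 1.5 hours).
P(N ≥ 6) = 1 − P(N ≤ 5) ≈ 0.7586.

0.7586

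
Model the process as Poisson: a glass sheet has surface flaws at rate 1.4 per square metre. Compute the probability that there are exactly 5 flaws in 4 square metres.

Over the interval, μ = 1.4 × 4 = 5.6 (4 square metres).
P(N = 5) = e^(−μ) μ^5/5! = e^(−5.6) · 5.6^5/120 ≈ 0.1697.

0.1697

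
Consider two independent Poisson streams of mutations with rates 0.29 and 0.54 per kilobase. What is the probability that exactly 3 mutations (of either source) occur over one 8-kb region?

0.0638

Independent Poisson processes superpose: combined rate λ = 0.29 + 0.54 = 0.83 per kilobase.
Over the interval, μ = 0.83 × 8 = 6.64 (an 8-kb region = 8 kilobases).
P(N = 3) = e^(−6.64) · 6.64^3/3! ≈ 0.0638.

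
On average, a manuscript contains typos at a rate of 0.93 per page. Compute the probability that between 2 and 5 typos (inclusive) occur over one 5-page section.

0.6231

Over the interval, μ = 0.93 × 5 = 4.65 (a 5-page section = 5 pages).
P(2 ≤ N ≤ 5) = Σ_{j=2}^{5} e^(−4.65) · 4.65^j/j! ≈ 0.6231.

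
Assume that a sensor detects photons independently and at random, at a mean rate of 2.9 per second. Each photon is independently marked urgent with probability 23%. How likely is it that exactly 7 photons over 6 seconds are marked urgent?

Thinning: the photons that are marked urgent themselves form a Poisson process with rate 0.23 × 2.9 = 0.667 per second.
Over the interval, μ = 0.667 × 6 = 4.002 (6 seconds).
P(N = 7) = e^(−4.002) · 4.002^7/7! ≈ 0.0596.

0.0596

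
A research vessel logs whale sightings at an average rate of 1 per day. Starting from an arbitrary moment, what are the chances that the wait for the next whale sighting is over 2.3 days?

0.1003

The wait for the next event is exponential with rate λ = 1 per day.
P(T > 2.3) = e^(−λt) = e^(−1 × 2.3) = e^(−2.3) ≈ 0.1003.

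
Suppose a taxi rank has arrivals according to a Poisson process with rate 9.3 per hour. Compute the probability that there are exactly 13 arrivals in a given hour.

0.0572

With mean μ = 9.3 per hour,
P(N = 13) = e^(−μ) μ^13/13! = e^(−9.3) · 9.3^13/6227020800 ≈ 0.0572.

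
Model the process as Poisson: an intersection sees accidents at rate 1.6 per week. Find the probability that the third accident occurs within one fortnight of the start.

Over the interval, μ = 1.6 × 2 = 3.2 (a fortnight = 2 weeks).
The third arrival falls in the interval iff at least 3 events occur there: P(S_3 ≤ t) = P(N ≥ 3) = 1 − P(N ≤ 2) ≈ 0.6201.

0.6201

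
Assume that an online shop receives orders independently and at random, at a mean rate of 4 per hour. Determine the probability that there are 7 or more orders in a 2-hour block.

Over the interval, μ = 4 × 2 = 8 (a 2-hour block = 2 hours).
P(N ≥ 7) = 1 − P(N ≤ 6) = 1 − Σ_{j=0}^{6} e^(−μ) μ^j/j! ≈ 0.6866.

0.6866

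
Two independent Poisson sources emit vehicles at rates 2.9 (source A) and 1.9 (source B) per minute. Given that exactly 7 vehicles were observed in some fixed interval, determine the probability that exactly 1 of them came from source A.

Given the total, each event is independently from source A with probability p = λ_A/(λ_A+λ_B) = 2.9/4.8 ≈ 0.6042.
So K ~ Binomial(7, 2.9/4.8): P(K = 1) = C(7,1) · (2.9/4.8)^1 · (1.9/4.8)^6 ≈ 0.0163.

0.0163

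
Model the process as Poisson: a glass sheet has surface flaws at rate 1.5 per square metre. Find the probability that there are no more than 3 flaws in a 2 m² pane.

Over the interval, μ = 1.5 × 2 = 3 (a 2 m² pane = 2 square metres).
P(N ≤ 3) = Σ_{j=0}^{3} e^(−μ) μ^j/j! ≈ 0.6472.

0.6472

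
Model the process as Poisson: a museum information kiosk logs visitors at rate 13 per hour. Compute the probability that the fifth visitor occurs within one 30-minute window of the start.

Over the interval, μ = 13 × 0.5 = 6.5 (a 30-minute window = 0.5 hours).
The fifth arrival falls in the interval iff at least 5 events occur there: P(S_5 ≤ t) = P(N ≥ 5) = 1 − P(N ≤ 4) ≈ 0.7763.

0.7763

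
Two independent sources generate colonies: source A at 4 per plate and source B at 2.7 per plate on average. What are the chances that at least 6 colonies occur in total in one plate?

0.6594

Independent Poisson processes superpose: combined rate λ = 4 + 2.7 = 6.7 per plate.
So μ = 6.7.
P(N ≥ 6) = 1 − P(N ≤ 5) ≈ 0.6594.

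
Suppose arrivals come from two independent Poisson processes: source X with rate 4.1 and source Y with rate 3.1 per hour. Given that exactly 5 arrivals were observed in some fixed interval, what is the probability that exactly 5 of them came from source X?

Given the total, each event is independently from source X with probability p = λ_X/(λ_X+λ_Y) = 4.1/7.2 ≈ 0.5694.
So K ~ Binomial(5, 4.1/7.2): P(K = 5) = C(5,5) · (4.1/7.2)^5 · (3.1/7.2)^0 ≈ 0.0599.

0.0599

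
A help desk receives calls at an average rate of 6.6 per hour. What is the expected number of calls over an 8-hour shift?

E[N] = λt = 6.6 × 8 = 52.8 (an 8-hour shift = 8 hours).

52.8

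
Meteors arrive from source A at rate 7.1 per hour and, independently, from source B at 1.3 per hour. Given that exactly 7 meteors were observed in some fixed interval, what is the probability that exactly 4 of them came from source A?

Given the total, each event is independently from source A with probability p = λ_A/(λ_A+λ_B) = 7.1/8.4 ≈ 0.8452.
So K ~ Binomial(7, 7.1/8.4): P(K = 4) = C(7,4) · (7.1/8.4)^4 · (1.3/8.4)^3 ≈ 0.0662.

0.0662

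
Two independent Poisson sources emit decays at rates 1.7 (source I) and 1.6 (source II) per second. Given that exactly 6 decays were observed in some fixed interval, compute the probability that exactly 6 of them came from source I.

0.0187

Given the total, each event is independently from source I with probability p = λ_I/(λ_I+λ_II) = 1.7/3.3 ≈ 0.5152.
So K ~ Binomial(6, 1.7/3.3): P(K = 6) = C(6,6) · (1.7/3.3)^6 · (1.6/3.3)^0 ≈ 0.0187.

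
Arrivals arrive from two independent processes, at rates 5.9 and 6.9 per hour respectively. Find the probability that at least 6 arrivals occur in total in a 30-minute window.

0.6163

Independent Poisson processes superpose: combined rate λ = 5.9 + 6.9 = 12.8 per hour.
Over the interval, μ = 12.8 × 0.5 = 6.4 (a 30-minute window = 0.5 hours).
P(N ≥ 6) = 1 − P(N ≤ 5) ≈ 0.6163.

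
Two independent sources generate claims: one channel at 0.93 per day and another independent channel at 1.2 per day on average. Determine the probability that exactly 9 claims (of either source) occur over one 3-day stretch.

Independent Poisson processes superpose: combined rate λ = 0.93 + 1.2 = 2.13 per day.
Over the interval, μ = 2.13 × 3 = 6.39 (a 3-day stretch = 3 days).
P(N = 9) = e^(−6.39) · 6.39^9/9! ≈ 0.0821.

0.0821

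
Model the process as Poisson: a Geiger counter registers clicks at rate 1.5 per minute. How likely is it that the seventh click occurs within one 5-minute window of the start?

Over the interval, μ = 1.5 × 5 = 7.5 (a 5-minute window = 5 minutes).
The seventh arrival falls in the interval iff at least 7 events occur there: P(S_7 ≤ t) = P(N ≥ 7) = 1 − P(N ≤ 6) ≈ 0.6218.

0.6218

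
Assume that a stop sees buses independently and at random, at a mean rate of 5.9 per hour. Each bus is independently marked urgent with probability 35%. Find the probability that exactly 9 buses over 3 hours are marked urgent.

0.0755

Thinning: the buses that are marked urgent themselves form a Poisson process with rate 0.35 × 5.9 = 2.065 per hour.
Over the interval, μ = 2.065 × 3 = 6.195 (3 hours).
P(N = 9) = e^(−6.195) · 6.195^9/9! ≈ 0.0755.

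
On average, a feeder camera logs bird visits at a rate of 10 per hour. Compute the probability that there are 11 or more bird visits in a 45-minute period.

Over the interval, μ = 10 × 0.75 = 7.5 (a 45-minute period = 0.75 hours).
P(N ≥ 11) = 1 − P(N ≤ 10) = 1 − Σ_{j=0}^{10} e^(−μ) μ^j/j! ≈ 0.1378.

0.1378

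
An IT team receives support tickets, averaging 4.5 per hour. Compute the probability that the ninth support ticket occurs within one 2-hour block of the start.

0.5443

Over the interval, μ = 4.5 × 2 = 9 (a 2-hour block = 2 hours).
The ninth arrival falls in the interval iff at least 9 events occur there: P(S_9 ≤ t) = P(N ≥ 9) = 1 − P(N ≤ 8) ≈ 0.5443.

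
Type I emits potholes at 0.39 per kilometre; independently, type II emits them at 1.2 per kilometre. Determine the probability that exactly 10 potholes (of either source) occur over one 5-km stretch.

Independent Poisson processes superpose: combined rate λ = 0.39 + 1.2 = 1.59 per kilometre.
Over the interval, μ = 1.59 × 5 = 7.95 (a 5-km stretch = 5 kilometres).
P(N = 10) = e^(−7.95) · 7.95^10/10! ≈ 0.0980.

0.0980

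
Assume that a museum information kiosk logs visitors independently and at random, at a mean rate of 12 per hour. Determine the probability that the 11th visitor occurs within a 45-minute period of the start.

Over the interval, μ = 12 × 0.75 = 9 (a 45-minute period = 0.75 hours).
The 11th arrival falls in the interval iff at least 11 events occur there: P(S_11 ≤ t) = P(N ≥ 11) = 1 − P(N ≤ 10) ≈ 0.2940.

0.2940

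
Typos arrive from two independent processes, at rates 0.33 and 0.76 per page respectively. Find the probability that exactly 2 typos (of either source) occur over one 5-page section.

Independent Poisson processes superpose: combined rate λ = 0.33 + 0.76 = 1.09 per page.
Over the interval, μ = 1.09 × 5 = 5.45 (a 5-page section = 5 pages).
P(N = 2) = e^(−5.45) · 5.45^2/2! ≈ 0.0638.

0.0638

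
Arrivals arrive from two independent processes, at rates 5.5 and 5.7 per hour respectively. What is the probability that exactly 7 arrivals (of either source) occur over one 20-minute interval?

0.0480

Independent Poisson processes superpose: combined rate λ = 5.5 + 5.7 = 11.2 per hour.
Over the interval, μ = 11.2 × 1/3 ≈ 3.73333 (a 20-minute interval = 1/3 hours).
P(N = 7) = e^(−3.73333) · 3.73333^7/7! ≈ 0.0480.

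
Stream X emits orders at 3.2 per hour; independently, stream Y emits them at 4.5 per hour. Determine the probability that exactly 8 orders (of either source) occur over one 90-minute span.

0.0757

Independent Poisson processes superpose: combined rate λ = 3.2 + 4.5 = 7.7 per hour.
Over the interval, μ = 7.7 × 1.5 = 11.55 (a 90-minute span = 1.5 hours).
P(N = 8) = e^(−11.55) · 11.55^8/8! ≈ 0.0757.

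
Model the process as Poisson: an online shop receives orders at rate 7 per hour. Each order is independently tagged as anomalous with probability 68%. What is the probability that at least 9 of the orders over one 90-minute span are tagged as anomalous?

0.2893

Thinning: the orders that are tagged as anomalous themselves form a Poisson process with rate 0.68 × 7 = 4.76 per hour.
Over the interval, μ = 4.76 × 1.5 = 7.14 (a 90-minute span = 1.5 hours).
P(N ≥ 9) = 1 − P(N ≤ 8) ≈ 0.2893.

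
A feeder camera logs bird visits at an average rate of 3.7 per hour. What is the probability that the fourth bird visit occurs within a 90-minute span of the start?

Over the interval, μ = 3.7 × 1.5 = 5.55 (a 90-minute span = 1.5 hours).
The fourth arrival falls in the interval iff at least 4 events occur there: P(S_4 ≤ t) = P(N ≥ 4) = 1 − P(N ≤ 3) ≈ 0.8039.

0.8039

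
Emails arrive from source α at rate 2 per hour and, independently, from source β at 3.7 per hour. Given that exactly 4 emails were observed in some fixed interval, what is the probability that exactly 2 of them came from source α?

Given the total, each event is independently from source α with probability p = λ_α/(λ_α+λ_β) = 2/5.7 ≈ 0.3509.
So K ~ Binomial(4, 2/5.7): P(K = 2) = C(4,2) · (2/5.7)^2 · (3.7/5.7)^2 ≈ 0.3113.

0.3113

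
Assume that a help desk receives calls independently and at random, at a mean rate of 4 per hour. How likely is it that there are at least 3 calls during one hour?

0.7619

With mean μ = 4 per hour,
P(N ≥ 3) = 1 − P(N ≤ 2) = 1 − Σ_{j=0}^{2} e^(−μ) μ^j/j! ≈ 0.7619.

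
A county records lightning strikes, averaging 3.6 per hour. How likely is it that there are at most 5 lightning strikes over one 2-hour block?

0.2759

Over the interval, μ = 3.6 × 2 = 7.2 (a 2-hour block = 2 hours).
P(N ≤ 5) = Σ_{j=0}^{5} e^(−μ) μ^j/j! ≈ 0.2759.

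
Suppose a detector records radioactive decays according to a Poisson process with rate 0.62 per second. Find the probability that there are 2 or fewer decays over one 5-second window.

0.4012

Over the interval, μ = 0.62 × 5 = 3.1 (a 5-second window = 5 seconds).
P(N ≤ 2) = Σ_{j=0}^{2} e^(−μ) μ^j/j! ≈ 0.4012.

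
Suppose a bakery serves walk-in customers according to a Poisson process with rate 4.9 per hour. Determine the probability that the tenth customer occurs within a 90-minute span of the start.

0.2067

Over the interval, μ = 4.9 × 1.5 = 7.35 (a 90-minute span = 1.5 hours).
The tenth arrival falls in the interval iff at least 10 events occur there: P(S_10 ≤ t) = P(N ≥ 10) = 1 − P(N ≤ 9) ≈ 0.2067.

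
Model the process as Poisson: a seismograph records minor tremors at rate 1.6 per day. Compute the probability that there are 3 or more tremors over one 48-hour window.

Over the interval, μ = 1.6 × 2 = 3.2 (a 48-hour window = 2 days).
P(N ≥ 3) = 1 − P(N ≤ 2) = 1 − Σ_{j=0}^{2} e^(−μ) μ^j/j! ≈ 0.6201.

0.6201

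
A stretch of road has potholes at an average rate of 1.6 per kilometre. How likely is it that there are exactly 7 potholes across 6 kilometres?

0.1010

Over the interval, μ = 1.6 × 6 = 9.6 (6 kilometres).
P(N = 7) = e^(−μ) μ^7/7! = e^(−9.6) · 9.6^7/5040 ≈ 0.1010.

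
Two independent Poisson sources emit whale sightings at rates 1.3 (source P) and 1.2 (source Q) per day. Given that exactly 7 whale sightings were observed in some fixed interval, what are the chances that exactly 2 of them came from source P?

0.1447

Given the total, each event is independently from source P with probability p = λ_P/(λ_P+λ_Q) = 1.3/2.5 = 0.5200.
So K ~ Binomial(7, 1.3/2.5): P(K = 2) = C(7,2) · (1.3/2.5)^2 · (1.2/2.5)^5 ≈ 0.1447.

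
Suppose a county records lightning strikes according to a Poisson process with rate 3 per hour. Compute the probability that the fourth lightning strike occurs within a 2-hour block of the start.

0.8488

Over the interval, μ = 3 × 2 = 6 (a 2-hour block = 2 hours).
The fourth arrival falls in the interval iff at least 4 events occur there: P(S_4 ≤ t) = P(N ≥ 4) = 1 − P(N ≤ 3) ≈ 0.8488.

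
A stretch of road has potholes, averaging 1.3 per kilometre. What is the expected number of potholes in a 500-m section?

0.65

E[N] = λt = 1.3 × 0.5 = 0.65 (a 500-m section = 0.5 kilometres).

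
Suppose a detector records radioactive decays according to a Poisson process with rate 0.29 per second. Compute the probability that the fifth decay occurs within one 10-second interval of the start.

0.1682

Over the interval, μ = 0.29 × 10 = 2.9 (a 10-second interval = 10 seconds).
The fifth arrival falls in the interval iff at least 5 events occur there: P(S_5 ≤ t) = P(N ≥ 5) = 1 − P(N ≤ 4) ≈ 0.1682.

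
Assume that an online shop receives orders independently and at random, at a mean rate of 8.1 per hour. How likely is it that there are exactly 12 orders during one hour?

0.0505

With mean μ = 8.1 per hour,
P(N = 12) = e^(−μ) μ^12/12! = e^(−8.1) · 8.1^12/479001600 ≈ 0.0505.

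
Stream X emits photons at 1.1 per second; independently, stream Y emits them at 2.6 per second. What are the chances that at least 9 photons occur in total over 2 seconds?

0.3243

Independent Poisson processes superpose: combined rate λ = 1.1 + 2.6 = 3.7 per second.
Over the interval, μ = 3.7 × 2 = 7.4 (2 seconds).
P(N ≥ 9) = 1 − P(N ≤ 8) ≈ 0.3243.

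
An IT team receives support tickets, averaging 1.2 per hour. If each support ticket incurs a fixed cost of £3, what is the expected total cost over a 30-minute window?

E[N] = 1.2 × 0.5 = 0.6 (a 30-minute window = 0.5 hours); E[cost] = 0.6 × £3 = £1.8.

£1.8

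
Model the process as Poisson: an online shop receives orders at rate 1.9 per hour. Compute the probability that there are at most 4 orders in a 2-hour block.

0.6678

Over the interval, μ = 1.9 × 2 = 3.8 (a 2-hour block = 2 hours).
P(N ≤ 4) = Σ_{j=0}^{4} e^(−μ) μ^j/j! ≈ 0.6678.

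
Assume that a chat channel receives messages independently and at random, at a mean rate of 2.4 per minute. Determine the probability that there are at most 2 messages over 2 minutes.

0.1425

Over the interval, μ = 2.4 × 2 = 4.8 (2 minutes).
P(N ≤ 2) = Σ_{j=0}^{2} e^(−μ) μ^j/j! ≈ 0.1425.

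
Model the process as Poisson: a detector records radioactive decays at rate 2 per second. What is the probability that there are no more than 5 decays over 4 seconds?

0.1912

Over the interval, μ = 2 × 4 = 8 (4 seconds).
P(N ≤ 5) = Σ_{j=0}^{5} e^(−μ) μ^j/j! ≈ 0.1912.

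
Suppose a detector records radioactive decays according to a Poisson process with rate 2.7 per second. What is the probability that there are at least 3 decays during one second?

With mean μ = 2.7 per second,
P(N ≥ 3) = 1 − P(N ≤ 2) = 1 − Σ_{j=0}^{2} e^(−μ) μ^j/j! ≈ 0.5064.

0.5064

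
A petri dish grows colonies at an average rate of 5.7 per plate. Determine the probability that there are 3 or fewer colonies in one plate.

0.1800

With mean μ = 5.7 per plate,
P(N ≤ 3) = Σ_{j=0}^{3} e^(−μ) μ^j/j! ≈ 0.1800.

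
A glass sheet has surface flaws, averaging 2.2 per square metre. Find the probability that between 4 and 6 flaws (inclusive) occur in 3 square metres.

Over the interval, μ = 2.2 × 3 = 6.6 (3 square metres).
P(4 ≤ N ≤ 6) = Σ_{j=4}^{6} e^(−6.6) · 6.6^j/j! ≈ 0.4057.

0.4057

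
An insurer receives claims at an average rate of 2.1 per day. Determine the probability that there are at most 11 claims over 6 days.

0.3950

Over the interval, μ = 2.1 × 6 = 12.6 (6 days).
P(N ≤ 11) = Σ_{j=0}^{11} e^(−μ) μ^j/j! ≈ 0.3950.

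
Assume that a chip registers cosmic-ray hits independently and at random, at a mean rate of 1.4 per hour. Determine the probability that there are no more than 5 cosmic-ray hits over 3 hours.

0.7531

Over the interval, μ = 1.4 × 3 = 4.2 (3 hours).
P(N ≤ 5) = Σ_{j=0}^{5} e^(−μ) μ^j/j! ≈ 0.7531.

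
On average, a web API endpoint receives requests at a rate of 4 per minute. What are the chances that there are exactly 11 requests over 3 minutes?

0.1144

Over the interval, μ = 4 × 3 = 12 (3 minutes).
P(N = 11) = e^(−μ) μ^11/11! = e^(−12) · 12^11/39916800 ≈ 0.1144.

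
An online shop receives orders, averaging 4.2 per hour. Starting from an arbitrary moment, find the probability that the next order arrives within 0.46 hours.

0.8551

Inter-arrival times are exponential with rate λ = 4.2 per hour.
P(T ≤ 0.46) = 1 − e^(−λt) = 1 − e^(−4.2 × 0.46) = 1 − e^(−1.932) ≈ 0.8551.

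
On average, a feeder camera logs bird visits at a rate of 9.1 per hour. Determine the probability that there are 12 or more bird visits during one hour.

0.2068

With mean μ = 9.1 per hour,
P(N ≥ 12) = 1 − P(N ≤ 11) = 1 − Σ_{j=0}^{11} e^(−μ) μ^j/j! ≈ 0.2068.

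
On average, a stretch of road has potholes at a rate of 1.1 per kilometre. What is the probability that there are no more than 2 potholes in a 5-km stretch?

Over the interval, μ = 1.1 × 5 = 5.5 (a 5-km stretch = 5 kilometres).
P(N ≤ 2) = Σ_{j=0}^{2} e^(−μ) μ^j/j! ≈ 0.0884.

0.0884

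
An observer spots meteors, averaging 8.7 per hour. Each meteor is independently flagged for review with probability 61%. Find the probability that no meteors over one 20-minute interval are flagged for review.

0.1705

Thinning: the meteors that are flagged for review themselves form a Poisson process with rate 0.61 × 8.7 = 5.307 per hour.
Over the interval, μ = 5.307 × 1/3 = 1.769 (a 20-minute interval = 1/3 hours).
P(N = 0) = e^(−1.769) · 1.769^0/0! ≈ 0.1705.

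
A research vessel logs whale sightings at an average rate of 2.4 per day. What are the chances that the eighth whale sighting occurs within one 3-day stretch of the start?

Over the interval, μ = 2.4 × 3 = 7.2 (a 3-day stretch = 3 days).
The eighth arrival falls in the interval iff at least 8 events occur there: P(S_8 ≤ t) = P(N ≥ 8) = 1 − P(N ≤ 7) ≈ 0.4311.

0.4311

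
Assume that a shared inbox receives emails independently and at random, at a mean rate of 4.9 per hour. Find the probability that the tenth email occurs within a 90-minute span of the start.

Over the interval, μ = 4.9 × 1.5 = 7.35 (a 90-minute span = 1.5 hours).
The tenth arrival falls in the interval iff at least 10 events occur there: P(S_10 ≤ t) = P(N ≥ 10) = 1 − P(N ≤ 9) ≈ 0.2067.

0.2067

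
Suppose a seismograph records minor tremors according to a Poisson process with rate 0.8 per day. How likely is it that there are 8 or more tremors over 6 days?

Over the interval, μ = 0.8 × 6 = 4.8 (6 days).
P(N ≥ 8) = 1 − P(N ≤ 7) = 1 − Σ_{j=0}^{7} e^(−μ) μ^j/j! ≈ 0.1133.

0.1133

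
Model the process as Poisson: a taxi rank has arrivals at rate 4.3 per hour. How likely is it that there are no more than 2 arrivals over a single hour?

With mean μ = 4.3 per hour,
P(N ≤ 2) = Σ_{j=0}^{2} e^(−μ) μ^j/j! ≈ 0.1974.

0.1974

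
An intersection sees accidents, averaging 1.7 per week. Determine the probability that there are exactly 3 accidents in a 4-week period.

Over the interval, μ = 1.7 × 4 = 6.8 (a 4-week period = 4 weeks).
P(N = 3) = e^(−μ) μ^3/3! = e^(−6.8) · 6.8^3/6 ≈ 0.0584.

0.0584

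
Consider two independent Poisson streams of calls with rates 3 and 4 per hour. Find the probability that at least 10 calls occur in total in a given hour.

Independent Poisson processes superpose: combined rate λ = 3 + 4 = 7 per hour.
So μ = 7.
P(N ≥ 10) = 1 − P(N ≤ 9) ≈ 0.1695.

0.1695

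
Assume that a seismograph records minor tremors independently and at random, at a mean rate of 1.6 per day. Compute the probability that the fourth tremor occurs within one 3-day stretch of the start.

0.7058

Over the interval, μ = 1.6 × 3 = 4.8 (a 3-day stretch = 3 days).
The fourth arrival falls in the interval iff at least 4 events occur there: P(S_4 ≤ t) = P(N ≥ 4) = 1 − P(N ≤ 3) ≈ 0.7058.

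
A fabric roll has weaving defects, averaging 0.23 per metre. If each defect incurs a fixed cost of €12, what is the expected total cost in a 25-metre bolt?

E[N] = 0.23 × 25 = 5.75 (a 25-metre bolt = 25 metres); E[cost] = 5.75 × €12 = €69.

€69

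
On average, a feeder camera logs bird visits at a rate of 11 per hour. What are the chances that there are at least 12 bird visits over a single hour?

With mean μ = 11 per hour,
P(N ≥ 12) = 1 − P(N ≤ 11) = 1 − Σ_{j=0}^{11} e^(−μ) μ^j/j! ≈ 0.4207.

0.4207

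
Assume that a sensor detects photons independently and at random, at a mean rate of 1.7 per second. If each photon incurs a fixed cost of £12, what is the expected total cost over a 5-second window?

£102

E[N] = 1.7 × 5 = 8.5 (a 5-second window = 5 seconds); E[cost] = 8.5 × £12 = £102.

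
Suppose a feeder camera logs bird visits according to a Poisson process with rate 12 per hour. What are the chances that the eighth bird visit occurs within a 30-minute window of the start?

0.2560

Over the interval, μ = 12 × 0.5 = 6 (a 30-minute window = 0.5 hours).
The eighth arrival falls in the interval iff at least 8 events occur there: P(S_8 ≤ t) = P(N ≥ 8) = 1 − P(N ≤ 7) ≈ 0.2560.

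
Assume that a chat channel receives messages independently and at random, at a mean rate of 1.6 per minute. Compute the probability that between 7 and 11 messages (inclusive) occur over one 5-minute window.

Over the interval, μ = 1.6 × 5 = 8 (a 5-minute window = 5 minutes).
P(7 ≤ N ≤ 11) = Σ_{j=7}^{11} e^(−8) · 8^j/j! ≈ 0.5747.

0.5747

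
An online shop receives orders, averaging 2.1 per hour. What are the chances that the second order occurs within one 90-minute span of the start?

Over the interval, μ = 2.1 × 1.5 = 3.15 (a 90-minute span = 1.5 hours).
The second arrival falls in the interval iff at least 2 events occur there: P(S_2 ≤ t) = P(N ≥ 2) = 1 − P(N ≤ 1) ≈ 0.8222.

0.8222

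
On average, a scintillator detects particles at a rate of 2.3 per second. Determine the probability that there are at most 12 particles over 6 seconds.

0.3784

Over the interval, μ = 2.3 × 6 = 13.8 (6 seconds).
P(N ≤ 12) = Σ_{j=0}^{12} e^(−μ) μ^j/j! ≈ 0.3784.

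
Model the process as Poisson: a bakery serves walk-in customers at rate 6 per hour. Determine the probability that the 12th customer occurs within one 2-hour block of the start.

0.5384

Over the interval, μ = 6 × 2 = 12 (a 2-hour block = 2 hours).
The 12th arrival falls in the interval iff at least 12 events occur there: P(S_12 ≤ t) = P(N ≥ 12) = 1 − P(N ≤ 11) ≈ 0.5384.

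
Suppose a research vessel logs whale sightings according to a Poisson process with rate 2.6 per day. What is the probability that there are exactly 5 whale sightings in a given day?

With mean μ = 2.6 per day,
P(N = 5) = e^(−μ) μ^5/5! = e^(−2.6) · 2.6^5/120 ≈ 0.0735.

0.0735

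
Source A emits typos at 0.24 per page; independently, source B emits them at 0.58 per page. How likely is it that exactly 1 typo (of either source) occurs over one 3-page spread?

Independent Poisson processes superpose: combined rate λ = 0.24 + 0.58 = 0.82 per page.
Over the interval, μ = 0.82 × 3 = 2.46 (a 3-page spread = 3 pages).
P(N = 1) = e^(−2.46) · 2.46^1/1! ≈ 0.2102.

0.2102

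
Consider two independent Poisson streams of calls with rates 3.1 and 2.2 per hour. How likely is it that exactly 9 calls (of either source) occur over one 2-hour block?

Independent Poisson processes superpose: combined rate λ = 3.1 + 2.2 = 5.3 per hour.
Over the interval, μ = 5.3 × 2 = 10.6 (a 2-hour block = 2 hours).
P(N = 9) = e^(−10.6) · 10.6^9/9! ≈ 0.1160.

0.1160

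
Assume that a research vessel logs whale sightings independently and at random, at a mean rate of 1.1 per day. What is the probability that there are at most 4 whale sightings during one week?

0.1181

Over the interval, μ = 1.1 × 7 = 7.7 (a week = 7 days).
P(N ≤ 4) = Σ_{j=0}^{4} e^(−μ) μ^j/j! ≈ 0.1181.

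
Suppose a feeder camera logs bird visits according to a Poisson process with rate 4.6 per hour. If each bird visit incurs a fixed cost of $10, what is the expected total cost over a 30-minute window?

E[N] = 4.6 × 0.5 = 2.3 (a 30-minute window = 0.5 hours); E[cost] = 2.3 × $10 = $23.

$23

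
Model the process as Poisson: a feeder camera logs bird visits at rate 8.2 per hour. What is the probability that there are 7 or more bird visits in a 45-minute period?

0.4178

Over the interval, μ = 8.2 × 0.75 = 6.15 (a 45-minute period = 0.75 hours).
P(N ≥ 7) = 1 − P(N ≤ 6) = 1 − Σ_{j=0}^{6} e^(−μ) μ^j/j! ≈ 0.4178.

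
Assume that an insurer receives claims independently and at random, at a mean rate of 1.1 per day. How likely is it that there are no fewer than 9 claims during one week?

0.3657

Over the interval, μ = 1.1 × 7 = 7.7 (a week = 7 days).
P(N ≥ 9) = 1 − P(N ≤ 8) = 1 − Σ_{j=0}^{8} e^(−μ) μ^j/j! ≈ 0.3657.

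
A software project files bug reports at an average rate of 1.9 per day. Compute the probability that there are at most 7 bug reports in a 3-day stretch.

Over the interval, μ = 1.9 × 3 = 5.7 (a 3-day stretch = 3 days).
P(N ≤ 7) = Σ_{j=0}^{7} e^(−μ) μ^j/j! ≈ 0.7841.

0.7841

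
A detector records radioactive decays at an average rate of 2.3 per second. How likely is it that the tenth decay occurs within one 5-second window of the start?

Over the interval, μ = 2.3 × 5 = 11.5 (a 5-second window = 5 seconds).
The tenth arrival falls in the interval iff at least 10 events occur there: P(S_10 ≤ t) = P(N ≥ 10) = 1 − P(N ≤ 9) ≈ 0.7112.

0.7112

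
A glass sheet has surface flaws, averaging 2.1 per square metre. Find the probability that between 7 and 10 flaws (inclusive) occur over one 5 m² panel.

0.4191

Over the interval, μ = 2.1 × 5 = 10.5 (a 5 m² panel = 5 square metres).
P(7 ≤ N ≤ 10) = Σ_{j=7}^{10} e^(−10.5) · 10.5^j/j! ≈ 0.4191.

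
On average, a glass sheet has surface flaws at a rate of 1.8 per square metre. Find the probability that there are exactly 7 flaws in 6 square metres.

Over the interval, μ = 1.8 × 6 = 10.8 (6 square metres).
P(N = 7) = e^(−μ) μ^7/7! = e^(−10.8) · 10.8^7/5040 ≈ 0.0694.

0.0694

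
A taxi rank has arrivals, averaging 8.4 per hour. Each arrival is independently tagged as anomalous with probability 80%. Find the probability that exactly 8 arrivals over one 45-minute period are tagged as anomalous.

Thinning: the arrivals that are tagged as anomalous themselves form a Poisson process with rate 0.8 × 8.4 = 6.72 per hour.
Over the interval, μ = 6.72 × 0.75 = 5.04 (a 45-minute period = 0.75 hours).
P(N = 8) = e^(−5.04) · 5.04^8/8! ≈ 0.0668.

0.0668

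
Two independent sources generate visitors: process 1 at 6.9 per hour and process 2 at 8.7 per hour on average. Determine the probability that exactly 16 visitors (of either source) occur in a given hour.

0.0987

Independent Poisson processes superpose: combined rate λ = 6.9 + 8.7 = 15.6 per hour.
So μ = 15.6.
P(N = 16) = e^(−15.6) · 15.6^16/16! ≈ 0.0987.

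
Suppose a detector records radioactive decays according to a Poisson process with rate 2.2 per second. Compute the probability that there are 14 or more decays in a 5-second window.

0.2187

Over the interval, μ = 2.2 × 5 = 11 (a 5-second window = 5 seconds).
P(N ≥ 14) = 1 − P(N ≤ 13) = 1 − Σ_{j=0}^{13} e^(−μ) μ^j/j! ≈ 0.2187.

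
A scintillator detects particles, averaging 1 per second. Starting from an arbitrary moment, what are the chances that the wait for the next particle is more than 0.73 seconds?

0.4819

The wait for the next event is exponential with rate λ = 1 per second.
P(T > 0.73) = e^(−λt) = e^(−1 × 0.73) = e^(−0.73) ≈ 0.4819.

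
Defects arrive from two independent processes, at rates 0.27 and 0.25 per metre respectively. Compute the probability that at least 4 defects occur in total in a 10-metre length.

Independent Poisson processes superpose: combined rate λ = 0.27 + 0.25 = 0.52 per metre.
Over the interval, μ = 0.52 × 10 = 5.2 (a 10-metre length = 10 metres).
P(N ≥ 4) = 1 − P(N ≤ 3) ≈ 0.7619.

0.7619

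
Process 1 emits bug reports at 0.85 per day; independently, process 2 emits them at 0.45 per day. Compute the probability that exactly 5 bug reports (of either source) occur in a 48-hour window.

0.0735

Independent Poisson processes superpose: combined rate λ = 0.85 + 0.45 = 1.3 per day.
Over the interval, μ = 1.3 × 2 = 2.6 (a 48-hour window = 2 days).
P(N = 5) = e^(−2.6) · 2.6^5/5! ≈ 0.0735.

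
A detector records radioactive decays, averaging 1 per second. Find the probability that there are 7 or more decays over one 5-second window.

0.2378

Over the interval, μ = 1 × 5 = 5 (a 5-second window = 5 seconds).
P(N ≥ 7) = 1 − P(N ≤ 6) = 1 − Σ_{j=0}^{6} e^(−μ) μ^j/j! ≈ 0.2378.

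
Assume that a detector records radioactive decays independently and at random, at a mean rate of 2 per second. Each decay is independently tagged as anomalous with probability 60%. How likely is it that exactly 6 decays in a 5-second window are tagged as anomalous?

0.1606

Thinning: the decays that are tagged as anomalous themselves form a Poisson process with rate 0.6 × 2 = 1.2 per second.
Over the interval, μ = 1.2 × 5 = 6 (a 5-second window = 5 seconds).
P(N = 6) = e^(−6) · 6^6/6! ≈ 0.1606.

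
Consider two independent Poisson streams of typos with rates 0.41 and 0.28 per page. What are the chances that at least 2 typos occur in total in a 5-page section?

0.8587

Independent Poisson processes superpose: combined rate λ = 0.41 + 0.28 = 0.69 per page.
Over the interval, μ = 0.69 × 5 = 3.45 (a 5-page section = 5 pages).
P(N ≥ 2) = 1 − P(N ≤ 1) ≈ 0.8587.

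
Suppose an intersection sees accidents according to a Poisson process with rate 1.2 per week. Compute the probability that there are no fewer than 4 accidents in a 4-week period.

Over the interval, μ = 1.2 × 4 = 4.8 (a 4-week period = 4 weeks).
P(N ≥ 4) = 1 − P(N ≤ 3) = 1 − Σ_{j=0}^{3} e^(−μ) μ^j/j! ≈ 0.7058.

0.7058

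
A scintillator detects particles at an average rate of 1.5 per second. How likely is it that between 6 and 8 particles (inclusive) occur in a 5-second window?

0.4205

Over the interval, μ = 1.5 × 5 = 7.5 (a 5-second window = 5 seconds).
P(6 ≤ N ≤ 8) = Σ_{j=6}^{8} e^(−7.5) · 7.5^j/j! ≈ 0.4205.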